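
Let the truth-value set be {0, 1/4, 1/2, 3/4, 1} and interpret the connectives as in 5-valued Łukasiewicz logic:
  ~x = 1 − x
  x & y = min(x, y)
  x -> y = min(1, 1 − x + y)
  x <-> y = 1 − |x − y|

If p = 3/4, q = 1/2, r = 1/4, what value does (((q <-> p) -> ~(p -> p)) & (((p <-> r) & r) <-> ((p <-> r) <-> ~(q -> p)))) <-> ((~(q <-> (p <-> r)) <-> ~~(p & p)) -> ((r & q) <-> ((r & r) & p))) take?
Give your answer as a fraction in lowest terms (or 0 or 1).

q <-> p = 1/2 <-> 3/4 = 3/4
p -> p = 3/4 -> 3/4 = 1
~(p -> p) = ~1 = 0
(q <-> p) -> ~(p -> p) = 3/4 -> 0 = 1/4
p <-> r = 3/4 <-> 1/4 = 1/2
(p <-> r) & r = 1/2 & 1/4 = 1/4
p <-> r = 3/4 <-> 1/4 = 1/2
q -> p = 1/2 -> 3/4 = 1
~(q -> p) = ~1 = 0
(p <-> r) <-> ~(q -> p) = 1/2 <-> 0 = 1/2
((p <-> r) & r) <-> ((p <-> r) <-> ~(q -> p)) = 1/4 <-> 1/2 = 3/4
((q <-> p) -> ~(p -> p)) & (((p <-> r) & r) <-> ((p <-> r) <-> ~(q -> p))) = 1/4 & 3/4 = 1/4
p <-> r = 3/4 <-> 1/4 = 1/2
q <-> (p <-> r) = 1/2 <-> 1/2 = 1
~(q <-> (p <-> r)) = ~1 = 0
p & p = 3/4 & 3/4 = 3/4
~(p & p) = ~3/4 = 1/4
~~(p & p) = ~1/4 = 3/4
~(q <-> (p <-> r)) <-> ~~(p & p) = 0 <-> 3/4 = 1/4
r & q = 1/4 & 1/2 = 1/4
r & r = 1/4 & 1/4 = 1/4
(r & r) & p = 1/4 & 3/4 = 1/4
(r & q) <-> ((r & r) & p) = 1/4 <-> 1/4 = 1
(~(q <-> (p <-> r)) <-> ~~(p & p)) -> ((r & q) <-> ((r & r) & p)) = 1/4 -> 1 = 1
(((q <-> p) -> ~(p -> p)) & (((p <-> r) & r) <-> ((p <-> r) <-> ~(q -> p)))) <-> ((~(q <-> (p <-> r)) <-> ~~(p & p)) -> ((r & q) <-> ((r & r) & p))) = 1/4 <-> 1 = 1/4

1/4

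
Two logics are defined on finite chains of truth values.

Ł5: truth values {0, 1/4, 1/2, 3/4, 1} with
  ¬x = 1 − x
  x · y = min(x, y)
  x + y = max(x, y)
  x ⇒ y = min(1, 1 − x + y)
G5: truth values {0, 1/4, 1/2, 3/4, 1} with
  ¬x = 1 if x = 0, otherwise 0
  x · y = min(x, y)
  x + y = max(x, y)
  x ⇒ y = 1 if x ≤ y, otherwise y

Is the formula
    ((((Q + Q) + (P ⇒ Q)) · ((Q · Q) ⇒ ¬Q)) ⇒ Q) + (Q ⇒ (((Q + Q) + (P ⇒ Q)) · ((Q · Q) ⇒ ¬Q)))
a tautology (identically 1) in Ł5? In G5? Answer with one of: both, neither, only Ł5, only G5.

both

In Ł5: every assignment gives 1 — tautology.
In G5: every assignment gives 1 — tautology.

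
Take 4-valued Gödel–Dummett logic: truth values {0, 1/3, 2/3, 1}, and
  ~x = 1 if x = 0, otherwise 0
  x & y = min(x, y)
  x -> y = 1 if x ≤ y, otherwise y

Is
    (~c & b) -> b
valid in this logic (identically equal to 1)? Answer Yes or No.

Yes

b = 0, c = 0 ↦ 1
b = 0, c = 1/3 ↦ 1
b = 0, c = 2/3 ↦ 1
b = 0, c = 1 ↦ 1
b = 1/3, c = 0 ↦ 1
b = 1/3, c = 1/3 ↦ 1
b = 1/3, c = 2/3 ↦ 1
b = 1/3, c = 1 ↦ 1
b = 2/3, c = 0 ↦ 1
b = 2/3, c = 1/3 ↦ 1
b = 2/3, c = 2/3 ↦ 1
b = 2/3, c = 1 ↦ 1
b = 1, c = 0 ↦ 1
b = 1, c = 1/3 ↦ 1
b = 1, c = 2/3 ↦ 1
b = 1, c = 1 ↦ 1
Every assignment gives a value ≥ 1.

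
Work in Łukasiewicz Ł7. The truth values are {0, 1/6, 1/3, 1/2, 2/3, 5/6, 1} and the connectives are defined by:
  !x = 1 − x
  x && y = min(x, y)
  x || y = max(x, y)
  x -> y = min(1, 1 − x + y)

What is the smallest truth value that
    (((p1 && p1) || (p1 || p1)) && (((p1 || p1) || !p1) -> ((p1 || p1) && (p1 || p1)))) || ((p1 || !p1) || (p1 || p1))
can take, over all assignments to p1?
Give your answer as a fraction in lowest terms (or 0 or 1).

Take p1 = 1/2:
p1 && p1 = 1/2 && 1/2 = 1/2
p1 || p1 = 1/2 || 1/2 = 1/2
(p1 && p1) || (p1 || p1) = 1/2 || 1/2 = 1/2
p1 || p1 = 1/2 || 1/2 = 1/2
!p1 = !1/2 = 1/2
(p1 || p1) || !p1 = 1/2 || 1/2 = 1/2
p1 || p1 = 1/2 || 1/2 = 1/2
p1 || p1 = 1/2 || 1/2 = 1/2
(p1 || p1) && (p1 || p1) = 1/2 && 1/2 = 1/2
((p1 || p1) || !p1) -> ((p1 || p1) && (p1 || p1)) = 1/2 -> 1/2 = 1
((p1 && p1) || (p1 || p1)) && (((p1 || p1) || !p1) -> ((p1 || p1) && (p1 || p1))) = 1/2 && 1 = 1/2
!p1 = !1/2 = 1/2
p1 || !p1 = 1/2 || 1/2 = 1/2
p1 || p1 = 1/2 || 1/2 = 1/2
(p1 || !p1) || (p1 || p1) = 1/2 || 1/2 = 1/2
(((p1 && p1) || (p1 || p1)) && (((p1 || p1) || !p1) -> ((p1 || p1) && (p1 || p1)))) || ((p1 || !p1) || (p1 || p1)) = 1/2 || 1/2 = 1/2
No assignment yields a value below 1/2, so this is the minimum.

1/2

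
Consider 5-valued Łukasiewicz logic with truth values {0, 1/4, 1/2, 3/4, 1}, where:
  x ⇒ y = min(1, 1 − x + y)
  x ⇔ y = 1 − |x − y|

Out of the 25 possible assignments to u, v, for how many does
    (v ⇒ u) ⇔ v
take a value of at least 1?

value 1: 3 assignments (counts)
value 3/4: 5 assignments
value 1/2: 6 assignments
value 1/4: 5 assignments
value 0: 6 assignments
So 3 of the 25 assignments meet the threshold.

3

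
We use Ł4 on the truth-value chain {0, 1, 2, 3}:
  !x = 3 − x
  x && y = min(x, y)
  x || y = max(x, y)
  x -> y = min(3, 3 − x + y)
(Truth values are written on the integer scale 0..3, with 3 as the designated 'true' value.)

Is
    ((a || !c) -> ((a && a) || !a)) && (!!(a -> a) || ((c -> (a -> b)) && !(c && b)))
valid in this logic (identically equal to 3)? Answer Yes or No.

Counterexample: take a = 1, b = 0, c = 0.
!c = !0 = 3
a || !c = 1 || 3 = 3
a && a = 1 && 1 = 1
!a = !1 = 2
(a && a) || !a = 1 || 2 = 2
(a || !c) -> ((a && a) || !a) = 3 -> 2 = 2
a -> a = 1 -> 1 = 3
!(a -> a) = !3 = 0
!!(a -> a) = !0 = 3
a -> b = 1 -> 0 = 2
c -> (a -> b) = 0 -> 2 = 3
c && b = 0 && 0 = 0
!(c && b) = !0 = 3
(c -> (a -> b)) && !(c && b) = 3 && 3 = 3
!!(a -> a) || ((c -> (a -> b)) && !(c && b)) = 3 || 3 = 3
((a || !c) -> ((a && a) || !a)) && (!!(a -> a) || ((c -> (a -> b)) && !(c && b))) = 2 && 3 = 2
This gives 2 ≠ 3.

No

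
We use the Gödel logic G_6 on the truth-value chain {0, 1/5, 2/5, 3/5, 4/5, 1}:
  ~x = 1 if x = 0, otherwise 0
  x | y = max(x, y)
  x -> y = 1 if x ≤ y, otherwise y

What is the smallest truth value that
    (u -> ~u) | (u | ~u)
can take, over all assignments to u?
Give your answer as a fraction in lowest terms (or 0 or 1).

1/5

Take u = 1/5:
~u = ~1/5 = 0
u -> ~u = 1/5 -> 0 = 0
~u = ~1/5 = 0
u | ~u = 1/5 | 0 = 1/5
(u -> ~u) | (u | ~u) = 0 | 1/5 = 1/5
No assignment yields a value below 1/5, so this is the minimum.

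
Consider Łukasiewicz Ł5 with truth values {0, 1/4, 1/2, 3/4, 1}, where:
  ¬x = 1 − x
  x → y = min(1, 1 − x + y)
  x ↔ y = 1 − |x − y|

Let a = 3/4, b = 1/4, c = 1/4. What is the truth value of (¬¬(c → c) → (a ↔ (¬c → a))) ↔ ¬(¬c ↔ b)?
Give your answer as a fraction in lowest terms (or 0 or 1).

c → c = 1/4 → 1/4 = 1
¬(c → c) = ¬1 = 0
¬¬(c → c) = ¬0 = 1
¬c = ¬1/4 = 3/4
¬c → a = 3/4 → 3/4 = 1
a ↔ (¬c → a) = 3/4 ↔ 1 = 3/4
¬¬(c → c) → (a ↔ (¬c → a)) = 1 → 3/4 = 3/4
¬c = ¬1/4 = 3/4
¬c ↔ b = 3/4 ↔ 1/4 = 1/2
¬(¬c ↔ b) = ¬1/2 = 1/2
(¬¬(c → c) → (a ↔ (¬c → a))) ↔ ¬(¬c ↔ b) = 3/4 ↔ 1/2 = 3/4

3/4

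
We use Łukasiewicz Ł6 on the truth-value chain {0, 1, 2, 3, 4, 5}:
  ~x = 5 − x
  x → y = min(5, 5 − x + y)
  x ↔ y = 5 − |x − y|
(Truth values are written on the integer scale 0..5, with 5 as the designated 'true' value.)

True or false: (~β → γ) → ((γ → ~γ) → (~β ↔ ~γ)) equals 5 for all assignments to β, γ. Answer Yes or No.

Counterexample: take β = 3, γ = 0.
~β = ~3 = 2
~β → γ = 2 → 0 = 3
~γ = ~0 = 5
γ → ~γ = 0 → 5 = 5
~β = ~3 = 2
~γ = ~0 = 5
~β ↔ ~γ = 2 ↔ 5 = 2
(γ → ~γ) → (~β ↔ ~γ) = 5 → 2 = 2
(~β → γ) → ((γ → ~γ) → (~β ↔ ~γ)) = 3 → 2 = 4
This gives 4 ≠ 5.

No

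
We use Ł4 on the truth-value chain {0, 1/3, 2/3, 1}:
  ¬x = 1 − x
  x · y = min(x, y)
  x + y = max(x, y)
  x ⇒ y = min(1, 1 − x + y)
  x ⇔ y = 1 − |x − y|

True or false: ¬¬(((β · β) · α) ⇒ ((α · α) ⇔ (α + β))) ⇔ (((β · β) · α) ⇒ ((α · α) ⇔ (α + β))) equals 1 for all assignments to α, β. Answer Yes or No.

α = 0, β = 0 ↦ 1
α = 0, β = 1/3 ↦ 1
α = 0, β = 2/3 ↦ 1
α = 0, β = 1 ↦ 1
α = 1/3, β = 0 ↦ 1
α = 1/3, β = 1/3 ↦ 1
α = 1/3, β = 2/3 ↦ 1
α = 1/3, β = 1 ↦ 1
α = 2/3, β = 0 ↦ 1
α = 2/3, β = 1/3 ↦ 1
α = 2/3, β = 2/3 ↦ 1
α = 2/3, β = 1 ↦ 1
α = 1, β = 0 ↦ 1
α = 1, β = 1/3 ↦ 1
α = 1, β = 2/3 ↦ 1
α = 1, β = 1 ↦ 1
Every assignment gives a value ≥ 1.

Yes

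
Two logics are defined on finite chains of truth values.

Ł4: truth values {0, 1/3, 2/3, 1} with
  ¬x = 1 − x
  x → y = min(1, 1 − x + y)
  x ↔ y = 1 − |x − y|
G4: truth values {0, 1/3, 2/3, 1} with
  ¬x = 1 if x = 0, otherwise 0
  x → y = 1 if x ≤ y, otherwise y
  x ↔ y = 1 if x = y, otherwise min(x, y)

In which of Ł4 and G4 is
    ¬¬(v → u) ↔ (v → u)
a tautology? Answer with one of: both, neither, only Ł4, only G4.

In Ł4: every assignment gives 1 — tautology.
In G4: at u = 1/3, v = 2/3 the value is 1/3 — not a tautology.

only Ł4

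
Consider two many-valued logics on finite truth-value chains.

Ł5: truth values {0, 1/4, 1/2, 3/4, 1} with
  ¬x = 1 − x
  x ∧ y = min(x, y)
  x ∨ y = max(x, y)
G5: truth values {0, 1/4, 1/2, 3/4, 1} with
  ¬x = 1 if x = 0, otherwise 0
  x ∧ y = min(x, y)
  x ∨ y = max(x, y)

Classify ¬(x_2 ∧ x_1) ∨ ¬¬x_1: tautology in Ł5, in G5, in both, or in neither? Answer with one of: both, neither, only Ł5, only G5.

only G5

In Ł5: at x_1 = 1/4, x_2 = 1/4 the value is 3/4 — not a tautology.
In G5: every assignment gives 1 — tautology.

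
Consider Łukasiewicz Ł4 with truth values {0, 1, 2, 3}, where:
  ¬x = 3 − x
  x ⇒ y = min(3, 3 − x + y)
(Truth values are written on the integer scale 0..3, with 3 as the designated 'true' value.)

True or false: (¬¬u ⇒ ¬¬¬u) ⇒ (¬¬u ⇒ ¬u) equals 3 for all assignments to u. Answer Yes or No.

u = 0 ↦ 3
u = 1 ↦ 3
u = 2 ↦ 3
u = 3 ↦ 3
Every assignment gives a value ≥ 3.

Yes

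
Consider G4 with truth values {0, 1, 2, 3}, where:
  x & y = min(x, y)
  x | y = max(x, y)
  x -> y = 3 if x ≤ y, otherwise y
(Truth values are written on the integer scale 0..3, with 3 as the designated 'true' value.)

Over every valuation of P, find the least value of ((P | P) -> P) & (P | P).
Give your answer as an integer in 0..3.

0

Take P = 0:
P | P = 0 | 0 = 0
(P | P) -> P = 0 -> 0 = 3
P | P = 0 | 0 = 0
((P | P) -> P) & (P | P) = 3 & 0 = 0
No assignment yields a value below 0, so this is the minimum.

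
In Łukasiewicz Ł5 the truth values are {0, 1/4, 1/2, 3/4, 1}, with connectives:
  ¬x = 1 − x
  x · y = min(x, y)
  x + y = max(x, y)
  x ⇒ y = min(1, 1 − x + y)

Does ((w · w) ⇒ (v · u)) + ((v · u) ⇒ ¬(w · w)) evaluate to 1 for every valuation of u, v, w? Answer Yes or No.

Counterexample: take u = 1/4, v = 1/4, w = 1.
w · w = 1 · 1 = 1
v · u = 1/4 · 1/4 = 1/4
(w · w) ⇒ (v · u) = 1 ⇒ 1/4 = 1/4
v · u = 1/4 · 1/4 = 1/4
w · w = 1 · 1 = 1
¬(w · w) = ¬1 = 0
(v · u) ⇒ ¬(w · w) = 1/4 ⇒ 0 = 3/4
((w · w) ⇒ (v · u)) + ((v · u) ⇒ ¬(w · w)) = 1/4 + 3/4 = 3/4
This gives 3/4 ≠ 1.

No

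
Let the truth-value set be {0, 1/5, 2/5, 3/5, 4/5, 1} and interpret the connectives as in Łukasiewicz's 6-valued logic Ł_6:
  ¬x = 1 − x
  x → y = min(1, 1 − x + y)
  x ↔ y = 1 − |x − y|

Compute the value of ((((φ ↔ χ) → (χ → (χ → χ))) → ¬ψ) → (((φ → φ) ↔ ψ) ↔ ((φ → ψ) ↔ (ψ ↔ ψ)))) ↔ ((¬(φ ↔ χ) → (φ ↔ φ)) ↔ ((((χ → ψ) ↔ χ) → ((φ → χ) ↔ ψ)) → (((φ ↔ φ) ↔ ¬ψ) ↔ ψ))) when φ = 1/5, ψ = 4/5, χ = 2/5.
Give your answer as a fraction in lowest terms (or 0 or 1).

2/5

φ ↔ χ = 1/5 ↔ 2/5 = 4/5
χ → χ = 2/5 → 2/5 = 1
χ → (χ → χ) = 2/5 → 1 = 1
(φ ↔ χ) → (χ → (χ → χ)) = 4/5 → 1 = 1
¬ψ = ¬4/5 = 1/5
((φ ↔ χ) → (χ → (χ → χ))) → ¬ψ = 1 → 1/5 = 1/5
φ → φ = 1/5 → 1/5 = 1
(φ → φ) ↔ ψ = 1 ↔ 4/5 = 4/5
φ → ψ = 1/5 → 4/5 = 1
ψ ↔ ψ = 4/5 ↔ 4/5 = 1
(φ → ψ) ↔ (ψ ↔ ψ) = 1 ↔ 1 = 1
((φ → φ) ↔ ψ) ↔ ((φ → ψ) ↔ (ψ ↔ ψ)) = 4/5 ↔ 1 = 4/5
(((φ ↔ χ) → (χ → (χ → χ))) → ¬ψ) → (((φ → φ) ↔ ψ) ↔ ((φ → ψ) ↔ (ψ ↔ ψ))) = 1/5 → 4/5 = 1
φ ↔ χ = 1/5 ↔ 2/5 = 4/5
¬(φ ↔ χ) = ¬4/5 = 1/5
φ ↔ φ = 1/5 ↔ 1/5 = 1
¬(φ ↔ χ) → (φ ↔ φ) = 1/5 → 1 = 1
χ → ψ = 2/5 → 4/5 = 1
(χ → ψ) ↔ χ = 1 ↔ 2/5 = 2/5
φ → χ = 1/5 → 2/5 = 1
(φ → χ) ↔ ψ = 1 ↔ 4/5 = 4/5
((χ → ψ) ↔ χ) → ((φ → χ) ↔ ψ) = 2/5 → 4/5 = 1
φ ↔ φ = 1/5 ↔ 1/5 = 1
¬ψ = ¬4/5 = 1/5
(φ ↔ φ) ↔ ¬ψ = 1 ↔ 1/5 = 1/5
((φ ↔ φ) ↔ ¬ψ) ↔ ψ = 1/5 ↔ 4/5 = 2/5
(((χ → ψ) ↔ χ) → ((φ → χ) ↔ ψ)) → (((φ ↔ φ) ↔ ¬ψ) ↔ ψ) = 1 → 2/5 = 2/5
(¬(φ ↔ χ) → (φ ↔ φ)) ↔ ((((χ → ψ) ↔ χ) → ((φ → χ) ↔ ψ)) → (((φ ↔ φ) ↔ ¬ψ) ↔ ψ)) = 1 ↔ 2/5 = 2/5
((((φ ↔ χ) → (χ → (χ → χ))) → ¬ψ) → (((φ → φ) ↔ ψ) ↔ ((φ → ψ) ↔ (ψ ↔ ψ)))) ↔ ((¬(φ ↔ χ) → (φ ↔ φ)) ↔ ((((χ → ψ) ↔ χ) → ((φ → χ) ↔ ψ)) → (((φ ↔ φ) ↔ ¬ψ) ↔ ψ))) = 1 ↔ 2/5 = 2/5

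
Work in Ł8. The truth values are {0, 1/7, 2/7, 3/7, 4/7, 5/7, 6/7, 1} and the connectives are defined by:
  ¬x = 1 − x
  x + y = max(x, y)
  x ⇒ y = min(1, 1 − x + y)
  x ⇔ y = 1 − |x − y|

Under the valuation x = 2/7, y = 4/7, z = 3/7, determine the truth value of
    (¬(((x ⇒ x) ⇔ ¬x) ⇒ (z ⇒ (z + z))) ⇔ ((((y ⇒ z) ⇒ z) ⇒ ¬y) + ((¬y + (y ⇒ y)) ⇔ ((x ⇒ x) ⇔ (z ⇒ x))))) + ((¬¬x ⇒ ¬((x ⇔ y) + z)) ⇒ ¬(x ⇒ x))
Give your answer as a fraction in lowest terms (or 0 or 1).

1/7

x ⇒ x = 2/7 ⇒ 2/7 = 1
¬x = ¬2/7 = 5/7
(x ⇒ x) ⇔ ¬x = 1 ⇔ 5/7 = 5/7
z + z = 3/7 + 3/7 = 3/7
z ⇒ (z + z) = 3/7 ⇒ 3/7 = 1
((x ⇒ x) ⇔ ¬x) ⇒ (z ⇒ (z + z)) = 5/7 ⇒ 1 = 1
¬(((x ⇒ x) ⇔ ¬x) ⇒ (z ⇒ (z + z))) = ¬1 = 0
y ⇒ z = 4/7 ⇒ 3/7 = 6/7
(y ⇒ z) ⇒ z = 6/7 ⇒ 3/7 = 4/7
¬y = ¬4/7 = 3/7
((y ⇒ z) ⇒ z) ⇒ ¬y = 4/7 ⇒ 3/7 = 6/7
¬y = ¬4/7 = 3/7
y ⇒ y = 4/7 ⇒ 4/7 = 1
¬y + (y ⇒ y) = 3/7 + 1 = 1
x ⇒ x = 2/7 ⇒ 2/7 = 1
z ⇒ x = 3/7 ⇒ 2/7 = 6/7
(x ⇒ x) ⇔ (z ⇒ x) = 1 ⇔ 6/7 = 6/7
(¬y + (y ⇒ y)) ⇔ ((x ⇒ x) ⇔ (z ⇒ x)) = 1 ⇔ 6/7 = 6/7
(((y ⇒ z) ⇒ z) ⇒ ¬y) + ((¬y + (y ⇒ y)) ⇔ ((x ⇒ x) ⇔ (z ⇒ x))) = 6/7 + 6/7 = 6/7
¬(((x ⇒ x) ⇔ ¬x) ⇒ (z ⇒ (z + z))) ⇔ ((((y ⇒ z) ⇒ z) ⇒ ¬y) + ((¬y + (y ⇒ y)) ⇔ ((x ⇒ x) ⇔ (z ⇒ x)))) = 0 ⇔ 6/7 = 1/7
¬x = ¬2/7 = 5/7
¬¬x = ¬5/7 = 2/7
x ⇔ y = 2/7 ⇔ 4/7 = 5/7
(x ⇔ y) + z = 5/7 + 3/7 = 5/7
¬((x ⇔ y) + z) = ¬5/7 = 2/7
¬¬x ⇒ ¬((x ⇔ y) + z) = 2/7 ⇒ 2/7 = 1
x ⇒ x = 2/7 ⇒ 2/7 = 1
¬(x ⇒ x) = ¬1 = 0
(¬¬x ⇒ ¬((x ⇔ y) + z)) ⇒ ¬(x ⇒ x) = 1 ⇒ 0 = 0
(¬(((x ⇒ x) ⇔ ¬x) ⇒ (z ⇒ (z + z))) ⇔ ((((y ⇒ z) ⇒ z) ⇒ ¬y) + ((¬y + (y ⇒ y)) ⇔ ((x ⇒ x) ⇔ (z ⇒ x))))) + ((¬¬x ⇒ ¬((x ⇔ y) + z)) ⇒ ¬(x ⇒ x)) = 1/7 + 0 = 1/7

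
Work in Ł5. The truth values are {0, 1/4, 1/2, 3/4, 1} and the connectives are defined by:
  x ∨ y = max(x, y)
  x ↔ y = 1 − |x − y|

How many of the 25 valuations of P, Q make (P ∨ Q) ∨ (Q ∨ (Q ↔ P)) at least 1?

13

value 1: 13 assignments (counts)
value 3/4: 10 assignments
value 1/2: 2 assignments
So 13 of the 25 assignments meet the threshold.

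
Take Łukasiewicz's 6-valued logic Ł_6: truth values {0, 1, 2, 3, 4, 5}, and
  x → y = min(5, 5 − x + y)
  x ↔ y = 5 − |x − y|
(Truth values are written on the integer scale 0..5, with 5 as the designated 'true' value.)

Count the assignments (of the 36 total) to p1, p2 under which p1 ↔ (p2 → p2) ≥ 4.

value 5: 6 assignments (counts)
value 4: 6 assignments (counts)
value 3: 6 assignments
value 2: 6 assignments
value 1: 6 assignments
value 0: 6 assignments
So 12 of the 36 assignments meet the threshold.

12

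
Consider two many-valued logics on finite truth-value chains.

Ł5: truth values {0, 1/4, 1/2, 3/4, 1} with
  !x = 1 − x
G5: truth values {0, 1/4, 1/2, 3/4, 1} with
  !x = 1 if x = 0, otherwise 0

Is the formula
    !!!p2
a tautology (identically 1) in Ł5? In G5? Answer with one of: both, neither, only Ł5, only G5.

In Ł5: at p2 = 1/4 the value is 3/4 — not a tautology.
In G5: at p2 = 1/4 the value is 0 — not a tautology.

neither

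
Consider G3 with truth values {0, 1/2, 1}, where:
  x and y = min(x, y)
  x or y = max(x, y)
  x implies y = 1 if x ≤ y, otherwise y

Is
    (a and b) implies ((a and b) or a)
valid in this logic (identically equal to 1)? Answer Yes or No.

Yes

a = 0, b = 0 ↦ 1
a = 0, b = 1/2 ↦ 1
a = 0, b = 1 ↦ 1
a = 1/2, b = 0 ↦ 1
a = 1/2, b = 1/2 ↦ 1
a = 1/2, b = 1 ↦ 1
a = 1, b = 0 ↦ 1
a = 1, b = 1/2 ↦ 1
a = 1, b = 1 ↦ 1
Every assignment gives a value ≥ 1.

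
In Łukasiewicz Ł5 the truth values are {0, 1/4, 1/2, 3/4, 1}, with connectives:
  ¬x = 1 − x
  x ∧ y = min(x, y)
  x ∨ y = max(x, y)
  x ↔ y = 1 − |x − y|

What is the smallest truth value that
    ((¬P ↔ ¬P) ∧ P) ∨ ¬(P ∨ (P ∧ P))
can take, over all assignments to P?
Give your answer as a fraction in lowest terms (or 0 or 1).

1/2

Take P = 1/2:
¬P = ¬1/2 = 1/2
¬P = ¬1/2 = 1/2
¬P ↔ ¬P = 1/2 ↔ 1/2 = 1
(¬P ↔ ¬P) ∧ P = 1 ∧ 1/2 = 1/2
P ∧ P = 1/2 ∧ 1/2 = 1/2
P ∨ (P ∧ P) = 1/2 ∨ 1/2 = 1/2
¬(P ∨ (P ∧ P)) = ¬1/2 = 1/2
((¬P ↔ ¬P) ∧ P) ∨ ¬(P ∨ (P ∧ P)) = 1/2 ∨ 1/2 = 1/2
No assignment yields a value below 1/2, so this is the minimum.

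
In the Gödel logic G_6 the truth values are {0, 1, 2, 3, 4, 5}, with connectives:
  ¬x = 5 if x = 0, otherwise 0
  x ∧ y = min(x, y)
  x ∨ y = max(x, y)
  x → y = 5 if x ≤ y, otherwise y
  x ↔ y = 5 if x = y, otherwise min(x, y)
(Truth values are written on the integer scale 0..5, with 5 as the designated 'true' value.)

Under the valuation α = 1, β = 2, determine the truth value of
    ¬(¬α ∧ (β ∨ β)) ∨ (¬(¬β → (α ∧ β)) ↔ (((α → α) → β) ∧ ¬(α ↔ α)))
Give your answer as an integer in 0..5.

¬α = ¬1 = 0
β ∨ β = 2 ∨ 2 = 2
¬α ∧ (β ∨ β) = 0 ∧ 2 = 0
¬(¬α ∧ (β ∨ β)) = ¬0 = 5
¬β = ¬2 = 0
α ∧ β = 1 ∧ 2 = 1
¬β → (α ∧ β) = 0 → 1 = 5
¬(¬β → (α ∧ β)) = ¬5 = 0
α → α = 1 → 1 = 5
(α → α) → β = 5 → 2 = 2
α ↔ α = 1 ↔ 1 = 5
¬(α ↔ α) = ¬5 = 0
((α → α) → β) ∧ ¬(α ↔ α) = 2 ∧ 0 = 0
¬(¬β → (α ∧ β)) ↔ (((α → α) → β) ∧ ¬(α ↔ α)) = 0 ↔ 0 = 5
¬(¬α ∧ (β ∨ β)) ∨ (¬(¬β → (α ∧ β)) ↔ (((α → α) → β) ∧ ¬(α ↔ α))) = 5 ∨ 5 = 5

5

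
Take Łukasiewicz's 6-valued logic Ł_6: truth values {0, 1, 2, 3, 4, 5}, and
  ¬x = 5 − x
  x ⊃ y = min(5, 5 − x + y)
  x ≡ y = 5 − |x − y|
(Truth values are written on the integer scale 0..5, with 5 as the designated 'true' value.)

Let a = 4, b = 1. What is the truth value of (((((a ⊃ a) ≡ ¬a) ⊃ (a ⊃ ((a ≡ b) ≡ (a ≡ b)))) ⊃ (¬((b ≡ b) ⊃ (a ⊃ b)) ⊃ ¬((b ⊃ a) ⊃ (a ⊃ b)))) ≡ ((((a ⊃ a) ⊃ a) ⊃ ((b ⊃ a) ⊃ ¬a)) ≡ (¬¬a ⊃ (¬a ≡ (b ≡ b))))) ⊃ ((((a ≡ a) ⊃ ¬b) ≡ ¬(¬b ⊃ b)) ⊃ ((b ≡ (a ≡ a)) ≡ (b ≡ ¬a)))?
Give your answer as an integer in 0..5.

2

a ⊃ a = 4 ⊃ 4 = 5
¬a = ¬4 = 1
(a ⊃ a) ≡ ¬a = 5 ≡ 1 = 1
a ≡ b = 4 ≡ 1 = 2
a ≡ b = 4 ≡ 1 = 2
(a ≡ b) ≡ (a ≡ b) = 2 ≡ 2 = 5
a ⊃ ((a ≡ b) ≡ (a ≡ b)) = 4 ⊃ 5 = 5
((a ⊃ a) ≡ ¬a) ⊃ (a ⊃ ((a ≡ b) ≡ (a ≡ b))) = 1 ⊃ 5 = 5
b ≡ b = 1 ≡ 1 = 5
a ⊃ b = 4 ⊃ 1 = 2
(b ≡ b) ⊃ (a ⊃ b) = 5 ⊃ 2 = 2
¬((b ≡ b) ⊃ (a ⊃ b)) = ¬2 = 3
b ⊃ a = 1 ⊃ 4 = 5
a ⊃ b = 4 ⊃ 1 = 2
(b ⊃ a) ⊃ (a ⊃ b) = 5 ⊃ 2 = 2
¬((b ⊃ a) ⊃ (a ⊃ b)) = ¬2 = 3
¬((b ≡ b) ⊃ (a ⊃ b)) ⊃ ¬((b ⊃ a) ⊃ (a ⊃ b)) = 3 ⊃ 3 = 5
(((a ⊃ a) ≡ ¬a) ⊃ (a ⊃ ((a ≡ b) ≡ (a ≡ b)))) ⊃ (¬((b ≡ b) ⊃ (a ⊃ b)) ⊃ ¬((b ⊃ a) ⊃ (a ⊃ b))) = 5 ⊃ 5 = 5
a ⊃ a = 4 ⊃ 4 = 5
(a ⊃ a) ⊃ a = 5 ⊃ 4 = 4
b ⊃ a = 1 ⊃ 4 = 5
¬a = ¬4 = 1
(b ⊃ a) ⊃ ¬a = 5 ⊃ 1 = 1
((a ⊃ a) ⊃ a) ⊃ ((b ⊃ a) ⊃ ¬a) = 4 ⊃ 1 = 2
¬a = ¬4 = 1
¬¬a = ¬1 = 4
¬a = ¬4 = 1
b ≡ b = 1 ≡ 1 = 5
¬a ≡ (b ≡ b) = 1 ≡ 5 = 1
¬¬a ⊃ (¬a ≡ (b ≡ b)) = 4 ⊃ 1 = 2
(((a ⊃ a) ⊃ a) ⊃ ((b ⊃ a) ⊃ ¬a)) ≡ (¬¬a ⊃ (¬a ≡ (b ≡ b))) = 2 ≡ 2 = 5
((((a ⊃ a) ≡ ¬a) ⊃ (a ⊃ ((a ≡ b) ≡ (a ≡ b)))) ⊃ (¬((b ≡ b) ⊃ (a ⊃ b)) ⊃ ¬((b ⊃ a) ⊃ (a ⊃ b)))) ≡ ((((a ⊃ a) ⊃ a) ⊃ ((b ⊃ a) ⊃ ¬a)) ≡ (¬¬a ⊃ (¬a ≡ (b ≡ b)))) = 5 ≡ 5 = 5
a ≡ a = 4 ≡ 4 = 5
¬b = ¬1 = 4
(a ≡ a) ⊃ ¬b = 5 ⊃ 4 = 4
¬b = ¬1 = 4
¬b ⊃ b = 4 ⊃ 1 = 2
¬(¬b ⊃ b) = ¬2 = 3
((a ≡ a) ⊃ ¬b) ≡ ¬(¬b ⊃ b) = 4 ≡ 3 = 4
a ≡ a = 4 ≡ 4 = 5
b ≡ (a ≡ a) = 1 ≡ 5 = 1
¬a = ¬4 = 1
b ≡ ¬a = 1 ≡ 1 = 5
(b ≡ (a ≡ a)) ≡ (b ≡ ¬a) = 1 ≡ 5 = 1
(((a ≡ a) ⊃ ¬b) ≡ ¬(¬b ⊃ b)) ⊃ ((b ≡ (a ≡ a)) ≡ (b ≡ ¬a)) = 4 ⊃ 1 = 2
(((((a ⊃ a) ≡ ¬a) ⊃ (a ⊃ ((a ≡ b) ≡ (a ≡ b)))) ⊃ (¬((b ≡ b) ⊃ (a ⊃ b)) ⊃ ¬((b ⊃ a) ⊃ (a ⊃ b)))) ≡ ((((a ⊃ a) ⊃ a) ⊃ ((b ⊃ a) ⊃ ¬a)) ≡ (¬¬a ⊃ (¬a ≡ (b ≡ b))))) ⊃ ((((a ≡ a) ⊃ ¬b) ≡ ¬(¬b ⊃ b)) ⊃ ((b ≡ (a ≡ a)) ≡ (b ≡ ¬a))) = 5 ⊃ 2 = 2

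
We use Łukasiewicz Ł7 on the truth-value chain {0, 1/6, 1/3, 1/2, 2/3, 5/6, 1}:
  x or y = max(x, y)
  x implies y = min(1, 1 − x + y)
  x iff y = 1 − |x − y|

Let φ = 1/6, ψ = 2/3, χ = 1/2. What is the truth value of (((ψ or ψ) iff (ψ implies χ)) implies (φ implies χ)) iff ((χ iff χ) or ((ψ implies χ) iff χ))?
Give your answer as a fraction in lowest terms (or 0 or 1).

ψ or ψ = 2/3 or 2/3 = 2/3
ψ implies χ = 2/3 implies 1/2 = 5/6
(ψ or ψ) iff (ψ implies χ) = 2/3 iff 5/6 = 5/6
φ implies χ = 1/6 implies 1/2 = 1
((ψ or ψ) iff (ψ implies χ)) implies (φ implies χ) = 5/6 implies 1 = 1
χ iff χ = 1/2 iff 1/2 = 1
ψ implies χ = 2/3 implies 1/2 = 5/6
(ψ implies χ) iff χ = 5/6 iff 1/2 = 2/3
(χ iff χ) or ((ψ implies χ) iff χ) = 1 or 2/3 = 1
(((ψ or ψ) iff (ψ implies χ)) implies (φ implies χ)) iff ((χ iff χ) or ((ψ implies χ) iff χ)) = 1 iff 1 = 1

1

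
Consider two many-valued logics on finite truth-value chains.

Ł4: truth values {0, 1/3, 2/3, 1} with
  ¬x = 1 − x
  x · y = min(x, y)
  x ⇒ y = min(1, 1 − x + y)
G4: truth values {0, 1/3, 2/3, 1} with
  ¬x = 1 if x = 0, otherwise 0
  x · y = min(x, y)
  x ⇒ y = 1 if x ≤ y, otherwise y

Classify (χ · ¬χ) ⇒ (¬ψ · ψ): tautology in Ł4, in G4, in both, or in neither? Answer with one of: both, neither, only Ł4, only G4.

In Ł4: at ψ = 0, χ = 1/3 the value is 2/3 — not a tautology.
In G4: every assignment gives 1 — tautology.

only G4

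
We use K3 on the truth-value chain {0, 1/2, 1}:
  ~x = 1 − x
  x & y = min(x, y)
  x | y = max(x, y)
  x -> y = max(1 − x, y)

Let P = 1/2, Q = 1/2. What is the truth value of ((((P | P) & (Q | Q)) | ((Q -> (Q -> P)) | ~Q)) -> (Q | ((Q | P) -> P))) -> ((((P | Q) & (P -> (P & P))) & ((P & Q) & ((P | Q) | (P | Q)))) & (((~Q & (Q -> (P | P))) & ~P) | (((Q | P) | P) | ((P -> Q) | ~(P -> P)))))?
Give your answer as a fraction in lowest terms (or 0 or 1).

P | P = 1/2 | 1/2 = 1/2
Q | Q = 1/2 | 1/2 = 1/2
(P | P) & (Q | Q) = 1/2 & 1/2 = 1/2
Q -> P = 1/2 -> 1/2 = 1/2
Q -> (Q -> P) = 1/2 -> 1/2 = 1/2
~Q = ~1/2 = 1/2
(Q -> (Q -> P)) | ~Q = 1/2 | 1/2 = 1/2
((P | P) & (Q | Q)) | ((Q -> (Q -> P)) | ~Q) = 1/2 | 1/2 = 1/2
Q | P = 1/2 | 1/2 = 1/2
(Q | P) -> P = 1/2 -> 1/2 = 1/2
Q | ((Q | P) -> P) = 1/2 | 1/2 = 1/2
(((P | P) & (Q | Q)) | ((Q -> (Q -> P)) | ~Q)) -> (Q | ((Q | P) -> P)) = 1/2 -> 1/2 = 1/2
P | Q = 1/2 | 1/2 = 1/2
P & P = 1/2 & 1/2 = 1/2
P -> (P & P) = 1/2 -> 1/2 = 1/2
(P | Q) & (P -> (P & P)) = 1/2 & 1/2 = 1/2
P & Q = 1/2 & 1/2 = 1/2
P | Q = 1/2 | 1/2 = 1/2
P | Q = 1/2 | 1/2 = 1/2
(P | Q) | (P | Q) = 1/2 | 1/2 = 1/2
(P & Q) & ((P | Q) | (P | Q)) = 1/2 & 1/2 = 1/2
((P | Q) & (P -> (P & P))) & ((P & Q) & ((P | Q) | (P | Q))) = 1/2 & 1/2 = 1/2
~Q = ~1/2 = 1/2
P | P = 1/2 | 1/2 = 1/2
Q -> (P | P) = 1/2 -> 1/2 = 1/2
~Q & (Q -> (P | P)) = 1/2 & 1/2 = 1/2
~P = ~1/2 = 1/2
(~Q & (Q -> (P | P))) & ~P = 1/2 & 1/2 = 1/2
Q | P = 1/2 | 1/2 = 1/2
(Q | P) | P = 1/2 | 1/2 = 1/2
P -> Q = 1/2 -> 1/2 = 1/2
P -> P = 1/2 -> 1/2 = 1/2
~(P -> P) = ~1/2 = 1/2
(P -> Q) | ~(P -> P) = 1/2 | 1/2 = 1/2
((Q | P) | P) | ((P -> Q) | ~(P -> P)) = 1/2 | 1/2 = 1/2
((~Q & (Q -> (P | P))) & ~P) | (((Q | P) | P) | ((P -> Q) | ~(P -> P))) = 1/2 | 1/2 = 1/2
(((P | Q) & (P -> (P & P))) & ((P & Q) & ((P | Q) | (P | Q)))) & (((~Q & (Q -> (P | P))) & ~P) | (((Q | P) | P) | ((P -> Q) | ~(P -> P)))) = 1/2 & 1/2 = 1/2
((((P | P) & (Q | Q)) | ((Q -> (Q -> P)) | ~Q)) -> (Q | ((Q | P) -> P))) -> ((((P | Q) & (P -> (P & P))) & ((P & Q) & ((P | Q) | (P | Q)))) & (((~Q & (Q -> (P | P))) & ~P) | (((Q | P) | P) | ((P -> Q) | ~(P -> P))))) = 1/2 -> 1/2 = 1/2

1/2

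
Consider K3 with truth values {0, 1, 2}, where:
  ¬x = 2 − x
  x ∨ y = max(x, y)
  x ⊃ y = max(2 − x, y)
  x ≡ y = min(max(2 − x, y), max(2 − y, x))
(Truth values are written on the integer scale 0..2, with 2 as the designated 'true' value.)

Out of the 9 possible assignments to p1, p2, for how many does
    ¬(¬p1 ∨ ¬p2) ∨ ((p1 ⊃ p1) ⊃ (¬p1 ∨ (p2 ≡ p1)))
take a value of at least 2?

p1 = 0, p2 = 0 ↦ 2  ≥
p1 = 0, p2 = 1 ↦ 2  ≥
p1 = 0, p2 = 2 ↦ 2  ≥
p1 = 1, p2 = 0 ↦ 1  <
p1 = 1, p2 = 1 ↦ 1  <
p1 = 1, p2 = 2 ↦ 1  <
p1 = 2, p2 = 0 ↦ 0  <
p1 = 2, p2 = 1 ↦ 1  <
p1 = 2, p2 = 2 ↦ 2  ≥
So 4 of the 9 assignments meet the threshold.

4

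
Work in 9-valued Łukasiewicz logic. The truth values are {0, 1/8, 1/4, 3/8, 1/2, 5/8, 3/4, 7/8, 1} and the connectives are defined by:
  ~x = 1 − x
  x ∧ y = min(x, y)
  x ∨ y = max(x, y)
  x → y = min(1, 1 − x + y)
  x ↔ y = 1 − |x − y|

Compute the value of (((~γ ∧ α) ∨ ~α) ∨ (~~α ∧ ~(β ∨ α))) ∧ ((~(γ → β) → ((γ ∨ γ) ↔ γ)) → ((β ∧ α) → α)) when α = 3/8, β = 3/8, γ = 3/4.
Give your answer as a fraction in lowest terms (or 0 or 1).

5/8

~γ = ~3/4 = 1/4
~γ ∧ α = 1/4 ∧ 3/8 = 1/4
~α = ~3/8 = 5/8
(~γ ∧ α) ∨ ~α = 1/4 ∨ 5/8 = 5/8
~α = ~3/8 = 5/8
~~α = ~5/8 = 3/8
β ∨ α = 3/8 ∨ 3/8 = 3/8
~(β ∨ α) = ~3/8 = 5/8
~~α ∧ ~(β ∨ α) = 3/8 ∧ 5/8 = 3/8
((~γ ∧ α) ∨ ~α) ∨ (~~α ∧ ~(β ∨ α)) = 5/8 ∨ 3/8 = 5/8
γ → β = 3/4 → 3/8 = 5/8
~(γ → β) = ~5/8 = 3/8
γ ∨ γ = 3/4 ∨ 3/4 = 3/4
(γ ∨ γ) ↔ γ = 3/4 ↔ 3/4 = 1
~(γ → β) → ((γ ∨ γ) ↔ γ) = 3/8 → 1 = 1
β ∧ α = 3/8 ∧ 3/8 = 3/8
(β ∧ α) → α = 3/8 → 3/8 = 1
(~(γ → β) → ((γ ∨ γ) ↔ γ)) → ((β ∧ α) → α) = 1 → 1 = 1
(((~γ ∧ α) ∨ ~α) ∨ (~~α ∧ ~(β ∨ α))) ∧ ((~(γ → β) → ((γ ∨ γ) ↔ γ)) → ((β ∧ α) → α)) = 5/8 ∧ 1 = 5/8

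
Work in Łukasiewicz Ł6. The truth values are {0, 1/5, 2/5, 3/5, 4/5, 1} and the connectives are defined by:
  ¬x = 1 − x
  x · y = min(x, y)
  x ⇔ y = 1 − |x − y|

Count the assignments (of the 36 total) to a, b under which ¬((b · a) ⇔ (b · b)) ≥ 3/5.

6

value 1: 1 assignment (counts)
value 4/5: 2 assignments (counts)
value 3/5: 3 assignments (counts)
value 2/5: 4 assignments
value 1/5: 5 assignments
value 0: 21 assignments
So 6 of the 36 assignments meet the threshold.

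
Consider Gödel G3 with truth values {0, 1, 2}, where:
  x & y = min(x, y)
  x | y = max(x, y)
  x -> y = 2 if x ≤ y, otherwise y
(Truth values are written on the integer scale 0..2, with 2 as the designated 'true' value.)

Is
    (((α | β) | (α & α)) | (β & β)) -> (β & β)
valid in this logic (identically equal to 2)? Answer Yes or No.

Counterexample: take α = 1, β = 0.
α | β = 1 | 0 = 1
α & α = 1 & 1 = 1
(α | β) | (α & α) = 1 | 1 = 1
β & β = 0 & 0 = 0
((α | β) | (α & α)) | (β & β) = 1 | 0 = 1
(((α | β) | (α & α)) | (β & β)) -> (β & β) = 1 -> 0 = 0
This gives 0 ≠ 2.

No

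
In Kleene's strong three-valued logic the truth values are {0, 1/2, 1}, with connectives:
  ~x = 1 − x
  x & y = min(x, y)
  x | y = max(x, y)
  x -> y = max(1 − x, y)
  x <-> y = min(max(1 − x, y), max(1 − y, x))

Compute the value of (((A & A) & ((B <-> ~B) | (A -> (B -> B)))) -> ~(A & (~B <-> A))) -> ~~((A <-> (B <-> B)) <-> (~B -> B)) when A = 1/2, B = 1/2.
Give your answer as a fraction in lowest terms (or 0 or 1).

A & A = 1/2 & 1/2 = 1/2
~B = ~1/2 = 1/2
B <-> ~B = 1/2 <-> 1/2 = 1/2
B -> B = 1/2 -> 1/2 = 1/2
A -> (B -> B) = 1/2 -> 1/2 = 1/2
(B <-> ~B) | (A -> (B -> B)) = 1/2 | 1/2 = 1/2
(A & A) & ((B <-> ~B) | (A -> (B -> B))) = 1/2 & 1/2 = 1/2
~B = ~1/2 = 1/2
~B <-> A = 1/2 <-> 1/2 = 1/2
A & (~B <-> A) = 1/2 & 1/2 = 1/2
~(A & (~B <-> A)) = ~1/2 = 1/2
((A & A) & ((B <-> ~B) | (A -> (B -> B)))) -> ~(A & (~B <-> A)) = 1/2 -> 1/2 = 1/2
B <-> B = 1/2 <-> 1/2 = 1/2
A <-> (B <-> B) = 1/2 <-> 1/2 = 1/2
~B = ~1/2 = 1/2
~B -> B = 1/2 -> 1/2 = 1/2
(A <-> (B <-> B)) <-> (~B -> B) = 1/2 <-> 1/2 = 1/2
~((A <-> (B <-> B)) <-> (~B -> B)) = ~1/2 = 1/2
~~((A <-> (B <-> B)) <-> (~B -> B)) = ~1/2 = 1/2
(((A & A) & ((B <-> ~B) | (A -> (B -> B)))) -> ~(A & (~B <-> A))) -> ~~((A <-> (B <-> B)) <-> (~B -> B)) = 1/2 -> 1/2 = 1/2

1/2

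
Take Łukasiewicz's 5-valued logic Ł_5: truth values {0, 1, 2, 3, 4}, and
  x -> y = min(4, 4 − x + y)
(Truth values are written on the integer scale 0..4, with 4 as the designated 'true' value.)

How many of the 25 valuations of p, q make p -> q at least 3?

19

value 4: 15 assignments (counts)
value 3: 4 assignments (counts)
value 2: 3 assignments
value 1: 2 assignments
value 0: 1 assignment
So 19 of the 25 assignments meet the threshold.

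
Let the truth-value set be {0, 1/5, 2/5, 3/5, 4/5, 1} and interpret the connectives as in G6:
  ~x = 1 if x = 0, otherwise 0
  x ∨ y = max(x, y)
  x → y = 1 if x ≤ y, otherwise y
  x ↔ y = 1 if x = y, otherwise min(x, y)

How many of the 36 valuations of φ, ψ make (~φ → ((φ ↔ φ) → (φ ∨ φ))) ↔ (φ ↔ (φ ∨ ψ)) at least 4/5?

26

value 1: 25 assignments (counts)
value 4/5: 1 assignment (counts)
value 3/5: 2 assignments
value 2/5: 3 assignments
value 1/5: 4 assignments
value 0: 1 assignment
So 26 of the 36 assignments meet the threshold.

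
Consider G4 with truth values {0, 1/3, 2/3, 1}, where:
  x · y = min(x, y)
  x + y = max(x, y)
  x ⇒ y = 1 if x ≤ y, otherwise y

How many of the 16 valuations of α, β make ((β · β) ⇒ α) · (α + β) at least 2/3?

8

α = 0, β = 0 ↦ 0  <
α = 0, β = 1/3 ↦ 0  <
α = 0, β = 2/3 ↦ 0  <
α = 0, β = 1 ↦ 0  <
α = 1/3, β = 0 ↦ 1/3  <
α = 1/3, β = 1/3 ↦ 1/3  <
α = 1/3, β = 2/3 ↦ 1/3  <
α = 1/3, β = 1 ↦ 1/3  <
α = 2/3, β = 0 ↦ 2/3  ≥
α = 2/3, β = 1/3 ↦ 2/3  ≥
α = 2/3, β = 2/3 ↦ 2/3  ≥
α = 2/3, β = 1 ↦ 2/3  ≥
α = 1, β = 0 ↦ 1  ≥
α = 1, β = 1/3 ↦ 1  ≥
α = 1, β = 2/3 ↦ 1  ≥
α = 1, β = 1 ↦ 1  ≥
So 8 of the 16 assignments meet the threshold.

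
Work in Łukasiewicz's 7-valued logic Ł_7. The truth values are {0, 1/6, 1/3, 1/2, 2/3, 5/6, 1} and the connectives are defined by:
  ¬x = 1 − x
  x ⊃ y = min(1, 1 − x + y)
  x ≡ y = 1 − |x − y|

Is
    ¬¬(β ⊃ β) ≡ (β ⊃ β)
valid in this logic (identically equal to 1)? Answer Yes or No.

β = 0 ↦ 1
β = 1/6 ↦ 1
β = 1/3 ↦ 1
β = 1/2 ↦ 1
β = 2/3 ↦ 1
β = 5/6 ↦ 1
β = 1 ↦ 1
Every assignment gives a value ≥ 1.

Yes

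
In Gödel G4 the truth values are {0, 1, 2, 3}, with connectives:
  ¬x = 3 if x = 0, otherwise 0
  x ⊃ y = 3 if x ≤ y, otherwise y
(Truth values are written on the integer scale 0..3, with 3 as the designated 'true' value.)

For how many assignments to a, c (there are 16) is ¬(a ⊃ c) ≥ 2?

3

a = 0, c = 0 ↦ 0  <
a = 0, c = 1 ↦ 0  <
a = 0, c = 2 ↦ 0  <
a = 0, c = 3 ↦ 0  <
a = 1, c = 0 ↦ 3  ≥
a = 1, c = 1 ↦ 0  <
a = 1, c = 2 ↦ 0  <
a = 1, c = 3 ↦ 0  <
a = 2, c = 0 ↦ 3  ≥
a = 2, c = 1 ↦ 0  <
a = 2, c = 2 ↦ 0  <
a = 2, c = 3 ↦ 0  <
a = 3, c = 0 ↦ 3  ≥
a = 3, c = 1 ↦ 0  <
a = 3, c = 2 ↦ 0  <
a = 3, c = 3 ↦ 0  <
So 3 of the 16 assignments meet the threshold.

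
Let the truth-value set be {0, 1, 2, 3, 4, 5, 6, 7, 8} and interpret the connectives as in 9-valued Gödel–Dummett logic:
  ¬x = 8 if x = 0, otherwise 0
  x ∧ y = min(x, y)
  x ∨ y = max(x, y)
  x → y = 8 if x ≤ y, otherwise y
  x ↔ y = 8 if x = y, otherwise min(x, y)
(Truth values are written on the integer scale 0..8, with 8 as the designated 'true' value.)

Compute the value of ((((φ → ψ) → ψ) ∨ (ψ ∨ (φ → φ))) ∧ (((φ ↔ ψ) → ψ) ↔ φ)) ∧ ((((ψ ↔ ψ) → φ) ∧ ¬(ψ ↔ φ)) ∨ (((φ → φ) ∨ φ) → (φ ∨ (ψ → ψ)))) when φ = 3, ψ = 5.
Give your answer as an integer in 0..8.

3

φ → ψ = 3 → 5 = 8
(φ → ψ) → ψ = 8 → 5 = 5
φ → φ = 3 → 3 = 8
ψ ∨ (φ → φ) = 5 ∨ 8 = 8
((φ → ψ) → ψ) ∨ (ψ ∨ (φ → φ)) = 5 ∨ 8 = 8
φ ↔ ψ = 3 ↔ 5 = 3
(φ ↔ ψ) → ψ = 3 → 5 = 8
((φ ↔ ψ) → ψ) ↔ φ = 8 ↔ 3 = 3
(((φ → ψ) → ψ) ∨ (ψ ∨ (φ → φ))) ∧ (((φ ↔ ψ) → ψ) ↔ φ) = 8 ∧ 3 = 3
ψ ↔ ψ = 5 ↔ 5 = 8
(ψ ↔ ψ) → φ = 8 → 3 = 3
ψ ↔ φ = 5 ↔ 3 = 3
¬(ψ ↔ φ) = ¬3 = 0
((ψ ↔ ψ) → φ) ∧ ¬(ψ ↔ φ) = 3 ∧ 0 = 0
φ → φ = 3 → 3 = 8
(φ → φ) ∨ φ = 8 ∨ 3 = 8
ψ → ψ = 5 → 5 = 8
φ ∨ (ψ → ψ) = 3 ∨ 8 = 8
((φ → φ) ∨ φ) → (φ ∨ (ψ → ψ)) = 8 → 8 = 8
(((ψ ↔ ψ) → φ) ∧ ¬(ψ ↔ φ)) ∨ (((φ → φ) ∨ φ) → (φ ∨ (ψ → ψ))) = 0 ∨ 8 = 8
((((φ → ψ) → ψ) ∨ (ψ ∨ (φ → φ))) ∧ (((φ ↔ ψ) → ψ) ↔ φ)) ∧ ((((ψ ↔ ψ) → φ) ∧ ¬(ψ ↔ φ)) ∨ (((φ → φ) ∨ φ) → (φ ∨ (ψ → ψ)))) = 3 ∧ 8 = 3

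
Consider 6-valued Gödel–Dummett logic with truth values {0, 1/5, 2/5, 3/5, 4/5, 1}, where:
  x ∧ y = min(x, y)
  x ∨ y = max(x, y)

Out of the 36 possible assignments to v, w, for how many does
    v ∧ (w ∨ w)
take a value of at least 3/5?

9

value 1: 1 assignment (counts)
value 4/5: 3 assignments (counts)
value 3/5: 5 assignments (counts)
value 2/5: 7 assignments
value 1/5: 9 assignments
value 0: 11 assignments
So 9 of the 36 assignments meet the threshold.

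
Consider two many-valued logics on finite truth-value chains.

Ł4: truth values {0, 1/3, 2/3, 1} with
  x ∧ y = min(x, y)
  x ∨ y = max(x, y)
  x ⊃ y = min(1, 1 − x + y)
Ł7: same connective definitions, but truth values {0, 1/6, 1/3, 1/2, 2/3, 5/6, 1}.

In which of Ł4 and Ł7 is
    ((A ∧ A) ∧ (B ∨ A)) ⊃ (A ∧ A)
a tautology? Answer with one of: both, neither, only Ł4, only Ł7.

In Ł4: every assignment gives 1 — tautology.
In Ł7: every assignment gives 1 — tautology.

both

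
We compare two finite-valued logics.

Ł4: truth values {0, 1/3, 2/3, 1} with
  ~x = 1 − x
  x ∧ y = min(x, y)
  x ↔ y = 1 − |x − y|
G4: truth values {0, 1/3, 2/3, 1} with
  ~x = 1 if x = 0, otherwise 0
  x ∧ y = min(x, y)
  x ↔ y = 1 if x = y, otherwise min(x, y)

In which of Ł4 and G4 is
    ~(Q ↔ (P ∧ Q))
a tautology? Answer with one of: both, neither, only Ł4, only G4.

neither

In Ł4: at P = 0, Q = 0 the value is 0 — not a tautology.
In G4: at P = 0, Q = 0 the value is 0 — not a tautology.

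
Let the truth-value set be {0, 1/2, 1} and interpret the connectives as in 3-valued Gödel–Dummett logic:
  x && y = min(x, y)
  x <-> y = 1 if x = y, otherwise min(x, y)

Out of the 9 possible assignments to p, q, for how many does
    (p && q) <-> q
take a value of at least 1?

p = 0, q = 0 ↦ 1  ≥
p = 0, q = 1/2 ↦ 0  <
p = 0, q = 1 ↦ 0  <
p = 1/2, q = 0 ↦ 1  ≥
p = 1/2, q = 1/2 ↦ 1  ≥
p = 1/2, q = 1 ↦ 1/2  <
p = 1, q = 0 ↦ 1  ≥
p = 1, q = 1/2 ↦ 1  ≥
p = 1, q = 1 ↦ 1  ≥
So 6 of the 9 assignments meet the threshold.

6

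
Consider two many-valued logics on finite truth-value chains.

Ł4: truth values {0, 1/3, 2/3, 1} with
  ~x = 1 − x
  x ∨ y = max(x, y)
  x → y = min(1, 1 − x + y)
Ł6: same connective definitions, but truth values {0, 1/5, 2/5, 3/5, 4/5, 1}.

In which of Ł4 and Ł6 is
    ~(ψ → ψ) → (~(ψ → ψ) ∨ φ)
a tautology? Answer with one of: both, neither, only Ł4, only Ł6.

In Ł4: every assignment gives 1 — tautology.
In Ł6: every assignment gives 1 — tautology.

both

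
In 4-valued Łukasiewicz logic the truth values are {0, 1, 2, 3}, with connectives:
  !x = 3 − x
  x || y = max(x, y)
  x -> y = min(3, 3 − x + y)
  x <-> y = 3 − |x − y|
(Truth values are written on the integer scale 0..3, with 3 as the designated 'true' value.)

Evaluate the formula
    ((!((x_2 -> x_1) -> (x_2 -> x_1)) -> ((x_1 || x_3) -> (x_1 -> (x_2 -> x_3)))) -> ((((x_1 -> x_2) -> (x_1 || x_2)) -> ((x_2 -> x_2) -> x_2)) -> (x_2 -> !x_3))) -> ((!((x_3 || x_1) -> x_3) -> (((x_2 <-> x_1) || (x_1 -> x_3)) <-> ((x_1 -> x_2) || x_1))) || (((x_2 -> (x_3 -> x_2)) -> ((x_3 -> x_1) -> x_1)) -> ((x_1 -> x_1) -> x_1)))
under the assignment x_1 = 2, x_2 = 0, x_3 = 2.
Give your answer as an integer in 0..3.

3

x_2 -> x_1 = 0 -> 2 = 3
x_2 -> x_1 = 0 -> 2 = 3
(x_2 -> x_1) -> (x_2 -> x_1) = 3 -> 3 = 3
!((x_2 -> x_1) -> (x_2 -> x_1)) = !3 = 0
x_1 || x_3 = 2 || 2 = 2
x_2 -> x_3 = 0 -> 2 = 3
x_1 -> (x_2 -> x_3) = 2 -> 3 = 3
(x_1 || x_3) -> (x_1 -> (x_2 -> x_3)) = 2 -> 3 = 3
!((x_2 -> x_1) -> (x_2 -> x_1)) -> ((x_1 || x_3) -> (x_1 -> (x_2 -> x_3))) = 0 -> 3 = 3
x_1 -> x_2 = 2 -> 0 = 1
x_1 || x_2 = 2 || 0 = 2
(x_1 -> x_2) -> (x_1 || x_2) = 1 -> 2 = 3
x_2 -> x_2 = 0 -> 0 = 3
(x_2 -> x_2) -> x_2 = 3 -> 0 = 0
((x_1 -> x_2) -> (x_1 || x_2)) -> ((x_2 -> x_2) -> x_2) = 3 -> 0 = 0
!x_3 = !2 = 1
x_2 -> !x_3 = 0 -> 1 = 3
(((x_1 -> x_2) -> (x_1 || x_2)) -> ((x_2 -> x_2) -> x_2)) -> (x_2 -> !x_3) = 0 -> 3 = 3
(!((x_2 -> x_1) -> (x_2 -> x_1)) -> ((x_1 || x_3) -> (x_1 -> (x_2 -> x_3)))) -> ((((x_1 -> x_2) -> (x_1 || x_2)) -> ((x_2 -> x_2) -> x_2)) -> (x_2 -> !x_3)) = 3 -> 3 = 3
x_3 || x_1 = 2 || 2 = 2
(x_3 || x_1) -> x_3 = 2 -> 2 = 3
!((x_3 || x_1) -> x_3) = !3 = 0
x_2 <-> x_1 = 0 <-> 2 = 1
x_1 -> x_3 = 2 -> 2 = 3
(x_2 <-> x_1) || (x_1 -> x_3) = 1 || 3 = 3
x_1 -> x_2 = 2 -> 0 = 1
(x_1 -> x_2) || x_1 = 1 || 2 = 2
((x_2 <-> x_1) || (x_1 -> x_3)) <-> ((x_1 -> x_2) || x_1) = 3 <-> 2 = 2
!((x_3 || x_1) -> x_3) -> (((x_2 <-> x_1) || (x_1 -> x_3)) <-> ((x_1 -> x_2) || x_1)) = 0 -> 2 = 3
x_3 -> x_2 = 2 -> 0 = 1
x_2 -> (x_3 -> x_2) = 0 -> 1 = 3
x_3 -> x_1 = 2 -> 2 = 3
(x_3 -> x_1) -> x_1 = 3 -> 2 = 2
(x_2 -> (x_3 -> x_2)) -> ((x_3 -> x_1) -> x_1) = 3 -> 2 = 2
x_1 -> x_1 = 2 -> 2 = 3
(x_1 -> x_1) -> x_1 = 3 -> 2 = 2
((x_2 -> (x_3 -> x_2)) -> ((x_3 -> x_1) -> x_1)) -> ((x_1 -> x_1) -> x_1) = 2 -> 2 = 3
(!((x_3 || x_1) -> x_3) -> (((x_2 <-> x_1) || (x_1 -> x_3)) <-> ((x_1 -> x_2) || x_1))) || (((x_2 -> (x_3 -> x_2)) -> ((x_3 -> x_1) -> x_1)) -> ((x_1 -> x_1) -> x_1)) = 3 || 3 = 3
((!((x_2 -> x_1) -> (x_2 -> x_1)) -> ((x_1 || x_3) -> (x_1 -> (x_2 -> x_3)))) -> ((((x_1 -> x_2) -> (x_1 || x_2)) -> ((x_2 -> x_2) -> x_2)) -> (x_2 -> !x_3))) -> ((!((x_3 || x_1) -> x_3) -> (((x_2 <-> x_1) || (x_1 -> x_3)) <-> ((x_1 -> x_2) || x_1))) || (((x_2 -> (x_3 -> x_2)) -> ((x_3 -> x_1) -> x_1)) -> ((x_1 -> x_1) -> x_1))) = 3 -> 3 = 3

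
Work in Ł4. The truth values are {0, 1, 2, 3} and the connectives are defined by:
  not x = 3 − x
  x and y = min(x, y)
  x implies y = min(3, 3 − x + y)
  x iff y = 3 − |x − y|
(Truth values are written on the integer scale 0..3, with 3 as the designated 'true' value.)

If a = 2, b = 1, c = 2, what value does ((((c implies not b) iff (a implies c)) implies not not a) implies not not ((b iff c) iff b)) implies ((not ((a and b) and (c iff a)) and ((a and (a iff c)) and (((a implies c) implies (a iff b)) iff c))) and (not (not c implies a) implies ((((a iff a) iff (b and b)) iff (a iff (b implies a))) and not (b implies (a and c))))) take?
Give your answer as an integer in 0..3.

not b = not 1 = 2
c implies not b = 2 implies 2 = 3
a implies c = 2 implies 2 = 3
(c implies not b) iff (a implies c) = 3 iff 3 = 3
not a = not 2 = 1
not not a = not 1 = 2
((c implies not b) iff (a implies c)) implies not not a = 3 implies 2 = 2
b iff c = 1 iff 2 = 2
(b iff c) iff b = 2 iff 1 = 2
not ((b iff c) iff b) = not 2 = 1
not not ((b iff c) iff b) = not 1 = 2
(((c implies not b) iff (a implies c)) implies not not a) implies not not ((b iff c) iff b) = 2 implies 2 = 3
a and b = 2 and 1 = 1
c iff a = 2 iff 2 = 3
(a and b) and (c iff a) = 1 and 3 = 1
not ((a and b) and (c iff a)) = not 1 = 2
a iff c = 2 iff 2 = 3
a and (a iff c) = 2 and 3 = 2
a implies c = 2 implies 2 = 3
a iff b = 2 iff 1 = 2
(a implies c) implies (a iff b) = 3 implies 2 = 2
((a implies c) implies (a iff b)) iff c = 2 iff 2 = 3
(a and (a iff c)) and (((a implies c) implies (a iff b)) iff c) = 2 and 3 = 2
not ((a and b) and (c iff a)) and ((a and (a iff c)) and (((a implies c) implies (a iff b)) iff c)) = 2 and 2 = 2
not c = not 2 = 1
not c implies a = 1 implies 2 = 3
not (not c implies a) = not 3 = 0
a iff a = 2 iff 2 = 3
b and b = 1 and 1 = 1
(a iff a) iff (b and b) = 3 iff 1 = 1
b implies a = 1 implies 2 = 3
a iff (b implies a) = 2 iff 3 = 2
((a iff a) iff (b and b)) iff (a iff (b implies a)) = 1 iff 2 = 2
a and c = 2 and 2 = 2
b implies (a and c) = 1 implies 2 = 3
not (b implies (a and c)) = not 3 = 0
(((a iff a) iff (b and b)) iff (a iff (b implies a))) and not (b implies (a and c)) = 2 and 0 = 0
not (not c implies a) implies ((((a iff a) iff (b and b)) iff (a iff (b implies a))) and not (b implies (a and c))) = 0 implies 0 = 3
(not ((a and b) and (c iff a)) and ((a and (a iff c)) and (((a implies c) implies (a iff b)) iff c))) and (not (not c implies a) implies ((((a iff a) iff (b and b)) iff (a iff (b implies a))) and not (b implies (a and c)))) = 2 and 3 = 2
((((c implies not b) iff (a implies c)) implies not not a) implies not not ((b iff c) iff b)) implies ((not ((a and b) and (c iff a)) and ((a and (a iff c)) and (((a implies c) implies (a iff b)) iff c))) and (not (not c implies a) implies ((((a iff a) iff (b and b)) iff (a iff (b implies a))) and not (b implies (a and c))))) = 3 implies 2 = 2

2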